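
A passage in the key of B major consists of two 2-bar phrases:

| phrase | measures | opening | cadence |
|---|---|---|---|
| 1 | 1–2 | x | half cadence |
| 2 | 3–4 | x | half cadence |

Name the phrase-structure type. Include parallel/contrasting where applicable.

repeated phrase

Both phrases have the same opening (x) and the same cadence (half cadence): the second is a restatement, not a consequent, so this is a repeated phrase rather than a period.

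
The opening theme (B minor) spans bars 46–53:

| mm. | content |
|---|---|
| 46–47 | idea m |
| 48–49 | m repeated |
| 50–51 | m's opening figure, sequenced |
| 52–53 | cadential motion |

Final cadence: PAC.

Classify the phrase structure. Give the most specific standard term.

sentence

Basic idea (mm. 46–47) + its repetition (measures 48–49) form the presentation; fragmentation and cadence (mm. 50–53) form the continuation — the 8-bar whole is a sentence.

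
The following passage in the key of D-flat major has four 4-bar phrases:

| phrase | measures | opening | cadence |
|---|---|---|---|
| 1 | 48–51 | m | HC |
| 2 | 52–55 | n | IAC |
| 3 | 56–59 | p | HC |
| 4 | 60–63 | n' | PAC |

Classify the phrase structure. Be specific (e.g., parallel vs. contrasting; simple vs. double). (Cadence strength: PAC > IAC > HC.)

Four phrases in two halves: the first half (mm. 48–55) ends with an imperfect authentic cadence, the second (bars 56-63) with a perfect authentic cadence — a large antecedent–consequent pair, i.e. a double period.
Phrase 3 begins with different material from phrase 1, making it contrasting.

contrasting double period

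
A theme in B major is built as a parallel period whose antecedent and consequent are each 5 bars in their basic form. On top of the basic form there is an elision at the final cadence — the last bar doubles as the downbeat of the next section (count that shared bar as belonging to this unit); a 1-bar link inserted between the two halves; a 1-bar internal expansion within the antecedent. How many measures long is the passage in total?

12 measures

Basic parallel period: 5 + 5 = 10 bars.
10 (basic form) + 1 (link) + 1 (internal expansion) = 12.
The elision shares a bar with the next section but does not change this unit's count.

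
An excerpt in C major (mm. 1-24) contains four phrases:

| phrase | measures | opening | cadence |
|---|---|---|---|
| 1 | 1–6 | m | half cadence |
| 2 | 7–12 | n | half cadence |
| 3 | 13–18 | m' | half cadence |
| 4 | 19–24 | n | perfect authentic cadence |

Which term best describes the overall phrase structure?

parallel double period

Four phrases in two halves: the first half (mm. 1-12) ends with a half cadence, the second (measures 13–24) with a perfect authentic cadence — a large antecedent–consequent pair, i.e. a double period.
Phrase 3 begins with the same material as phrase 1, making it parallel.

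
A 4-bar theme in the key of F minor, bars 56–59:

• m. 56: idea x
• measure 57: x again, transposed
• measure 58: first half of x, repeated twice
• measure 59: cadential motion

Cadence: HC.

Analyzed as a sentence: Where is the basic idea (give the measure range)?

measures 56–56

The presentation of a sentence is the basic idea (measure 56) plus its repetition (bar 57); the basic idea is therefore bar 56.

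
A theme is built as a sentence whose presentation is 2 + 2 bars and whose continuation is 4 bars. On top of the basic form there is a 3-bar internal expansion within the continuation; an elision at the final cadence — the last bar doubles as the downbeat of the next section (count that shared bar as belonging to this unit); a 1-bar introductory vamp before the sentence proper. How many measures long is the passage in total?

12 measures

Basic sentence: 2 + 2 + 4 = 8 bars.
8 (basic form) + 3 (internal expansion) + 1 (introduction) = 12.
The elision shares a bar with the next section but does not change this unit's count.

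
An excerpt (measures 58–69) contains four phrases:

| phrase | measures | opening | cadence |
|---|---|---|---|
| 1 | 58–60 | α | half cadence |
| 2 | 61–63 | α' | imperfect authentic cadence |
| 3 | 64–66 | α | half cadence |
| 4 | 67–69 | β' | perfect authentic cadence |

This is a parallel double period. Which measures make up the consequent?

measures 64–69

In a double period the first pair of phrases (ending imperfect authentic cadence) is the large antecedent and the second pair (ending perfect authentic cadence) is the large consequent; the consequent is measures 64–69.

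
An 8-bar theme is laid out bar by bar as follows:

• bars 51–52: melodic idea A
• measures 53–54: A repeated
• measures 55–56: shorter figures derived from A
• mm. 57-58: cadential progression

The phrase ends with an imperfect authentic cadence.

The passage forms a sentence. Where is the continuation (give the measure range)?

measures 55–58

After the presentation (measures 51–54), the continuation covers the fragmentation through the cadence: mm. 55–58.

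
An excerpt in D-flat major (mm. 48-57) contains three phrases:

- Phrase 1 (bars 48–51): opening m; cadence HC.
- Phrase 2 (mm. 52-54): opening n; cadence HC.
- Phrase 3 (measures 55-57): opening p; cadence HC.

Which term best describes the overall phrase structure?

phrase group

The final phrase closes with a half cadence, which is not stronger than the preceding half cadence; the 3 phrases lack an overall antecedent–consequent design and so form a phrase group.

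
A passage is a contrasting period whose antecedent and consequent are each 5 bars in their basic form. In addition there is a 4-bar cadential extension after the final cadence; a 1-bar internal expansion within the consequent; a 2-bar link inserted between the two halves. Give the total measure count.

Basic contrasting period: 5 + 5 = 10 bars.
10 (basic form) + 4 (cadential extension) + 1 (internal expansion) + 2 (link) = 17.

17 measures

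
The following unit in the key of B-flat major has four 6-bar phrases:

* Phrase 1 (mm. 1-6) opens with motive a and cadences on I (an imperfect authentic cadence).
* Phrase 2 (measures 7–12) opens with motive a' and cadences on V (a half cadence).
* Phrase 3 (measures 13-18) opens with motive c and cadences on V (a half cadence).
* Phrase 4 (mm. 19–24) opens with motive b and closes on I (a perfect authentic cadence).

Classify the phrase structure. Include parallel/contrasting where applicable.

Four phrases in two halves: the first half (measures 1–12) ends with a half cadence, the second (bars 13–24) with a perfect authentic cadence — a large antecedent–consequent pair, i.e. a double period.
Phrase 3 begins with different material from phrase 1, making it contrasting.

contrasting double period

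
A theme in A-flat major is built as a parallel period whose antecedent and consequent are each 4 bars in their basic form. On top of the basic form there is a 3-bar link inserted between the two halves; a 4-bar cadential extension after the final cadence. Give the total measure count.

Basic parallel period: 4 + 4 = 8 bars.
8 (basic form) + 3 (link) + 4 (cadential extension) = 15.

15 measures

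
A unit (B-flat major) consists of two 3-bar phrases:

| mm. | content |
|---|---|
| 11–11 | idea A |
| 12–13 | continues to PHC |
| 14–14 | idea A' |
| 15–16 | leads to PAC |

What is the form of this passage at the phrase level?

parallel period

Phrase 1 ends with a Phrygian half cadence (weaker) and phrase 2 with a perfect authentic cadence (stronger): antecedent + consequent = a period.
The two phrases open with the same material (A / A'), so the period is parallel.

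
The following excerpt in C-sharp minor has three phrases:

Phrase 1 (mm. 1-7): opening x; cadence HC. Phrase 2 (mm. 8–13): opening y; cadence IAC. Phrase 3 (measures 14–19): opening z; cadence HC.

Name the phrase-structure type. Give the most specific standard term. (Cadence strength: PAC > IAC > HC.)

The final phrase closes with a half cadence, which is not stronger than the preceding imperfect authentic cadence; the 3 phrases lack an overall antecedent–consequent design and so form a phrase group.

phrase group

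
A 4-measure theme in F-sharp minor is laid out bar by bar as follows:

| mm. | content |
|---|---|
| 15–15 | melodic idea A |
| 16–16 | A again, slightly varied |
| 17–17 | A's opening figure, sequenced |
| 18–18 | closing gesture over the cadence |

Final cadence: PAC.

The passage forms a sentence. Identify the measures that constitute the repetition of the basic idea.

measures 16–16

The presentation of a sentence is the basic idea (m. 15) plus its repetition (bar 16); the repetition of the basic idea is therefore m. 16.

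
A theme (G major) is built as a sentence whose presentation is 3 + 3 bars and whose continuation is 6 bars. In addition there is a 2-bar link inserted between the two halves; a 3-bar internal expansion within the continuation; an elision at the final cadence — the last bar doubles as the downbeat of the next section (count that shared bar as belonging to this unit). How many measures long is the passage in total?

Basic sentence: 3 + 3 + 6 = 12 bars.
12 (basic form) + 2 (link) + 3 (internal expansion) = 17.
The elision shares a bar with the next section but does not change this unit's count.

17 measures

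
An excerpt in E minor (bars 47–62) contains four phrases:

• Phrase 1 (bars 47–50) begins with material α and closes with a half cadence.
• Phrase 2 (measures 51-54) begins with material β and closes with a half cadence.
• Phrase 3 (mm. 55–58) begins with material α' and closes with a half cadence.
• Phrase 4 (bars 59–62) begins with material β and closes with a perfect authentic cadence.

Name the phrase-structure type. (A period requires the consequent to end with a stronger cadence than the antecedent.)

parallel double period

Four phrases in two halves: the first half (measures 47–54) ends with a half cadence, the second (mm. 55-62) with a perfect authentic cadence — a large antecedent–consequent pair, i.e. a double period.
Phrase 3 begins with the same material as phrase 1, making it parallel.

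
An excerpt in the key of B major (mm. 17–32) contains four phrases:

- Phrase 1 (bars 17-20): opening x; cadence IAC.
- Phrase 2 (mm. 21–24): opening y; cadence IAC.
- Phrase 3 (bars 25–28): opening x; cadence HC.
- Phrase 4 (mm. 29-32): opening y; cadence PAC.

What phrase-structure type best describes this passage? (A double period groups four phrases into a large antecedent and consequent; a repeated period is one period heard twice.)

parallel double period

Four phrases in two halves: the first half (bars 17-24) ends with an imperfect authentic cadence, the second (mm. 25–32) with a perfect authentic cadence — a large antecedent–consequent pair, i.e. a double period.
Phrase 3 begins with the same material as phrase 1, making it parallel.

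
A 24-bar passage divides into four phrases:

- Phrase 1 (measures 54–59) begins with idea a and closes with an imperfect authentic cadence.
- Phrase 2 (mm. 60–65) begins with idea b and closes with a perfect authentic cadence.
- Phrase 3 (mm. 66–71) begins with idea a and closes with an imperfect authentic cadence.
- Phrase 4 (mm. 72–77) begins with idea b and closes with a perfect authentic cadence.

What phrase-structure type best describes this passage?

The cadence pattern IAC–PAC–IAC–PAC is weak–strong twice, and phrases 3–4 restate phrases 1–2: a period heard twice, not a double period (which would end weakly at phrase 2).

repeated period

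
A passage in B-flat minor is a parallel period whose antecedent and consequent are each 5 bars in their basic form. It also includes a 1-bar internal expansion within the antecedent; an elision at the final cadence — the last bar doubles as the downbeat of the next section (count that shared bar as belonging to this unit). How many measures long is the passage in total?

Basic parallel period: 5 + 5 = 10 bars.
10 (basic form) + 1 (internal expansion) = 11.
The elision shares a bar with the next section but does not change this unit's count.

11 measures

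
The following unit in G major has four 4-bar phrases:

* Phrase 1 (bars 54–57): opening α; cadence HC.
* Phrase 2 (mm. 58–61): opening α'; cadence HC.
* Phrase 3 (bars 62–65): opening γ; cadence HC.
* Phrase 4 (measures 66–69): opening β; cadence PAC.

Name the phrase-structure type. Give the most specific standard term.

Four phrases in two halves: the first half (mm. 54–61) ends with a half cadence, the second (mm. 62-69) with a perfect authentic cadence — a large antecedent–consequent pair, i.e. a double period.
Phrase 3 begins with different material from phrase 1, making it contrasting.

contrasting double period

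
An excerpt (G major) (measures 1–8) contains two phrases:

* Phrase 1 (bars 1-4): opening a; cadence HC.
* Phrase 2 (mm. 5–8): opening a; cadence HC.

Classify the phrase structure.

Both phrases have the same opening (a) and the same cadence (half cadence): the second is a restatement, not a consequent, so this is a repeated phrase rather than a period.

repeated phrase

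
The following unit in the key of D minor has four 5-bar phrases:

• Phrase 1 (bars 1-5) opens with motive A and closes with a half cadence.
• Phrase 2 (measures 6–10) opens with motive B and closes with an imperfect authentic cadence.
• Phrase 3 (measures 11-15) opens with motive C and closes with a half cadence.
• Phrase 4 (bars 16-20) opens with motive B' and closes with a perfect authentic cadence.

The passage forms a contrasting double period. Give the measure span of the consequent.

measures 11–20

In a double period the first pair of phrases (ending imperfect authentic cadence) is the large antecedent and the second pair (ending perfect authentic cadence) is the large consequent; the consequent is measures 11–20.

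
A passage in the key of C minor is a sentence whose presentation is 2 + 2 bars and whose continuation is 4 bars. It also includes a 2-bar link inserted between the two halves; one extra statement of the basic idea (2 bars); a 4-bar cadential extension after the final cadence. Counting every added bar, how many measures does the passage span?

Basic sentence: 2 + 2 + 4 = 8 bars.
8 (basic form) + 2 (link) + 2 (extra statement) + 4 (cadential extension) = 16.

16 measures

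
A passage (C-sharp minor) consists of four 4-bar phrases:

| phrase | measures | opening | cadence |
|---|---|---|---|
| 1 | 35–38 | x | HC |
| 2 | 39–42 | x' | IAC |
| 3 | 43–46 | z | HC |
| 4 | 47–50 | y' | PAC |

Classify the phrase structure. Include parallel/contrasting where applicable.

contrasting double period

Four phrases in two halves: the first half (mm. 35–42) ends with an imperfect authentic cadence, the second (mm. 43-50) with a perfect authentic cadence — a large antecedent–consequent pair, i.e. a double period.
Phrase 3 begins with different material from phrase 1, making it contrasting.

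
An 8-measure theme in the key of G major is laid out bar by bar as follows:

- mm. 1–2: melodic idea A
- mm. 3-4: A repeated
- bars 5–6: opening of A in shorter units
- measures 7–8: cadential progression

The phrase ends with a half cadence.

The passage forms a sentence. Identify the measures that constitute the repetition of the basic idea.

The presentation of a sentence is the basic idea (mm. 1-2) plus its repetition (mm. 3-4); the repetition of the basic idea is therefore bars 3–4.

measures 3–4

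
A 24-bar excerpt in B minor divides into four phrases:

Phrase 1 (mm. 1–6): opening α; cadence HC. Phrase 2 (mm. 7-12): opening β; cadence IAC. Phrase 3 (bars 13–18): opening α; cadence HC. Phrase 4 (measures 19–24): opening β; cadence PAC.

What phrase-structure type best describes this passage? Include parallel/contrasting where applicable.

parallel double period

Four phrases in two halves: the first half (mm. 1–12) ends with an imperfect authentic cadence, the second (measures 13–24) with a perfect authentic cadence — a large antecedent–consequent pair, i.e. a double period.
Phrase 3 begins with the same material as phrase 1, making it parallel.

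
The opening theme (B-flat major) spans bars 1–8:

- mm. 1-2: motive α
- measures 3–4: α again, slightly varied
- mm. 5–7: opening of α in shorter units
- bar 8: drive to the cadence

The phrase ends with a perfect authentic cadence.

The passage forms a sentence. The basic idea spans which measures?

measures 1–2

The presentation of a sentence is the basic idea (mm. 1-2) plus its repetition (mm. 3–4); the basic idea is therefore measures 1-2.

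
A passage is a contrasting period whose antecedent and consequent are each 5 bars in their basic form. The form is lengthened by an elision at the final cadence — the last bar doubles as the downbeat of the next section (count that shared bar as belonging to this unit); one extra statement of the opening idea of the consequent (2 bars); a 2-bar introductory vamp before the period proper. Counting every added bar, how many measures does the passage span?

Basic contrasting period: 5 + 5 = 10 bars.
10 (basic form) + 2 (extra statement) + 2 (introduction) = 14.
The elision shares a bar with the next section but does not change this unit's count.

14 measures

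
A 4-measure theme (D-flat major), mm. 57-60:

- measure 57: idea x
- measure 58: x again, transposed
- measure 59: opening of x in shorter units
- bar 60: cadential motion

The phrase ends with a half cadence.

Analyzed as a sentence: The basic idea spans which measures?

measures 57–57

The presentation of a sentence is the basic idea (m. 57) plus its repetition (bar 58); the basic idea is therefore bar 57.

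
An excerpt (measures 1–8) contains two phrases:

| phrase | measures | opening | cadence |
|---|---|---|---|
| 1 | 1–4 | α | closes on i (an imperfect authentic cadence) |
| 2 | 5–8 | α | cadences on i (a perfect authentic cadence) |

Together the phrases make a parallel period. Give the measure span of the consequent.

The phrase ending with the weaker cadence (imperfect authentic cadence) is the antecedent; the one ending more conclusively (perfect authentic cadence) is the consequent. The consequent is measures 5–8.

measures 5–8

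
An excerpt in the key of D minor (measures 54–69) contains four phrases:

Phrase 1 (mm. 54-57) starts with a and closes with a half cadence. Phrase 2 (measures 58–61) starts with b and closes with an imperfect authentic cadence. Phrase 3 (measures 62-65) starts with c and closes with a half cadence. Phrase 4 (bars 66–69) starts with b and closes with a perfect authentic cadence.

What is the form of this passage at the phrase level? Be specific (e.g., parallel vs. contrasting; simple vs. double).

contrasting double period

Four phrases in two halves: the first half (measures 54–61) ends with an imperfect authentic cadence, the second (mm. 62–69) with a perfect authentic cadence — a large antecedent–consequent pair, i.e. a double period.
Phrase 3 begins with different material from phrase 1, making it contrasting.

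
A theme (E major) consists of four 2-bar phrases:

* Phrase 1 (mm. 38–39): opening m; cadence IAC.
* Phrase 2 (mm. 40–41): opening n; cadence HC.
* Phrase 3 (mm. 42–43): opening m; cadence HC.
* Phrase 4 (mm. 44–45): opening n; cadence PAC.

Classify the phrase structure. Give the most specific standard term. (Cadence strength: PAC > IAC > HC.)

Four phrases in two halves: the first half (mm. 38–41) ends with a half cadence, the second (bars 42–45) with a perfect authentic cadence — a large antecedent–consequent pair, i.e. a double period.
Phrase 3 begins with the same material as phrase 1, making it parallel.

parallel double period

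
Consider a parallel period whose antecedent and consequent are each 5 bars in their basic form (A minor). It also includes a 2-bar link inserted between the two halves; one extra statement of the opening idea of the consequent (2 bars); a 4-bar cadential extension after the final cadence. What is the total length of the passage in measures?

18 measures

Basic parallel period: 5 + 5 = 10 bars.
10 (basic form) + 2 (link) + 2 (extra statement) + 4 (cadential extension) = 18.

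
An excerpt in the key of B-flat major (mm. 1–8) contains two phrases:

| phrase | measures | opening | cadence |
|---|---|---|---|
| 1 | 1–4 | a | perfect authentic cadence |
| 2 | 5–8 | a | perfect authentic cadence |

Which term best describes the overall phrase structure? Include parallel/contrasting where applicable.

Both phrases have the same opening (a) and the same cadence (perfect authentic cadence): the second is a restatement, not a consequent, so this is a repeated phrase rather than a period.

repeated phrase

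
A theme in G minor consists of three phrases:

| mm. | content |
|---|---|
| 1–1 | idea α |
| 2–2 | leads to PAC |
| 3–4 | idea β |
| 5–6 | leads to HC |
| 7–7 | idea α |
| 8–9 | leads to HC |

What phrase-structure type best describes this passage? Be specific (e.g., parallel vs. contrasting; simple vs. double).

phrase group

The final phrase closes with a half cadence, which is not stronger than the preceding half cadence; the 3 phrases lack an overall antecedent–consequent design and so form a phrase group.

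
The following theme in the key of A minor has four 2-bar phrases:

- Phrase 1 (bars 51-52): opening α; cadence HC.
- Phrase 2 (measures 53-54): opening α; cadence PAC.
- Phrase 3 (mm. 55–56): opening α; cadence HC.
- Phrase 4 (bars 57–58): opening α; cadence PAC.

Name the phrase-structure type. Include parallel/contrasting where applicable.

The cadence pattern HC–PAC–HC–PAC is weak–strong twice, and phrases 3–4 restate phrases 1–2: a period heard twice, not a double period (which would end weakly at phrase 2).

repeated period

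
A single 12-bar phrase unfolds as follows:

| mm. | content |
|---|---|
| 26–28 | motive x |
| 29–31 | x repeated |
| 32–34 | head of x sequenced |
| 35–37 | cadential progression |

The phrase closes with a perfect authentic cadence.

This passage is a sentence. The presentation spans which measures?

measures 26–31

The presentation of a sentence is the basic idea (measures 26–28) plus its repetition (mm. 29-31); the presentation is therefore measures 26–31.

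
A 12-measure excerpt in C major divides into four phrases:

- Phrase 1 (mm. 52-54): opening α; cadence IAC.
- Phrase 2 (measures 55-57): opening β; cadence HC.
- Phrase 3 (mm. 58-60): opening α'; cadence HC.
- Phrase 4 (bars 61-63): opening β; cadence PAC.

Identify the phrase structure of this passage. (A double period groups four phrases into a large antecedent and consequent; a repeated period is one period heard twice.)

Four phrases in two halves: the first half (bars 52–57) ends with a half cadence, the second (measures 58–63) with a perfect authentic cadence — a large antecedent–consequent pair, i.e. a double period.
Phrase 3 begins with the same material as phrase 1, making it parallel.

parallel double period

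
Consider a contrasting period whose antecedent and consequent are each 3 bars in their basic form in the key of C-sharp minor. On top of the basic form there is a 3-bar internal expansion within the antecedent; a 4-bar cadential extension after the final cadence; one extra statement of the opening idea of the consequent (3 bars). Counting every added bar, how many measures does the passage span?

Basic contrasting period: 3 + 3 = 6 bars.
6 (basic form) + 3 (internal expansion) + 4 (cadential extension) + 3 (extra statement) = 16.

16 measures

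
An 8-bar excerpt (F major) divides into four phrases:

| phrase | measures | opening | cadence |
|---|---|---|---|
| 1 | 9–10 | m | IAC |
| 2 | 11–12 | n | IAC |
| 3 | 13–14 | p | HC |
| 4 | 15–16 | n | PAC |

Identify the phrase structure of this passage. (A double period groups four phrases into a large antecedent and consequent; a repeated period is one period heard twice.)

contrasting double period

Four phrases in two halves: the first half (measures 9-12) ends with an imperfect authentic cadence, the second (mm. 13-16) with a perfect authentic cadence — a large antecedent–consequent pair, i.e. a double period.
Phrase 3 begins with different material from phrase 1, making it contrasting.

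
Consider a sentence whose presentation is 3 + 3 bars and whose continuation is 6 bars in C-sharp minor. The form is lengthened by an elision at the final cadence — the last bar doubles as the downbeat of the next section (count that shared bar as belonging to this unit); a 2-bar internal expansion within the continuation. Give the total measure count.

14 measures

Basic sentence: 3 + 3 + 6 = 12 bars.
12 (basic form) + 2 (internal expansion) = 14.
The elision shares a bar with the next section but does not change this unit's count.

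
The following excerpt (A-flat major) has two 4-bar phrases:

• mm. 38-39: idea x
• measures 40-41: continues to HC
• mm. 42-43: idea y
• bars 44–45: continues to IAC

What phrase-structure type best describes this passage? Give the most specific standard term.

Phrase 1 ends with a half cadence (weaker) and phrase 2 with an imperfect authentic cadence (stronger): antecedent + consequent = a period.
The two phrases open with different material (x / y), so the period is contrasting.

contrasting period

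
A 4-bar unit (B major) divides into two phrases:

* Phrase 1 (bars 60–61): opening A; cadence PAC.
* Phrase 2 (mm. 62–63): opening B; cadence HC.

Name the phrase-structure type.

phrase group

The second phrase closes with a half cadence, which is not stronger than the first phrase's perfect authentic cadence; without a weak→strong cadential pair there is no antecedent–consequent relationship, so this is a phrase group rather than a period.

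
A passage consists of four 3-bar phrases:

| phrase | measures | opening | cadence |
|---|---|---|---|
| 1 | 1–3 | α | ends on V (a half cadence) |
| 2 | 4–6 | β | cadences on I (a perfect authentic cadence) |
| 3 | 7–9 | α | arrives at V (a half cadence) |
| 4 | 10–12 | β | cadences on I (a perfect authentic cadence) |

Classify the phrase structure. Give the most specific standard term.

repeated period

The cadence pattern HC–PAC–HC–PAC is weak–strong twice, and phrases 3–4 restate phrases 1–2: a period heard twice, not a double period (which would end weakly at phrase 2).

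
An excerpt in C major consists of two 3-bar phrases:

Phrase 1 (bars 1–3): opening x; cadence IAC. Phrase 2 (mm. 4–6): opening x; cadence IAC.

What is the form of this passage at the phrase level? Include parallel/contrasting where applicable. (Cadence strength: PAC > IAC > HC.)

repeated phrase

Both phrases have the same opening (x) and the same cadence (imperfect authentic cadence): the second is a restatement, not a consequent, so this is a repeated phrase rather than a period.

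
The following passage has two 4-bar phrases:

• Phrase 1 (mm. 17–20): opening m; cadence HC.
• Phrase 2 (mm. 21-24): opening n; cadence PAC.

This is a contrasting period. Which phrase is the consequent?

The phrase ending with the weaker cadence (half cadence) is the antecedent; the one ending more conclusively (perfect authentic cadence) is the consequent. The consequent is phrase 2.

phrase 2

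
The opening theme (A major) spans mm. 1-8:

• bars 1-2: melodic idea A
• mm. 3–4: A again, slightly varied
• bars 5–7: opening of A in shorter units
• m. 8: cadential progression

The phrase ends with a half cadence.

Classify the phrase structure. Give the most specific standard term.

sentence

Basic idea (measures 1–2) + its repetition (mm. 3–4) form the presentation; fragmentation and cadence (measures 5-8) form the continuation — the 8-bar whole is a sentence.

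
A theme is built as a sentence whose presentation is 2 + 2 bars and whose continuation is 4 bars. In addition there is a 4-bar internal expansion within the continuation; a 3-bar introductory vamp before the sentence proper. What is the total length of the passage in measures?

Basic sentence: 2 + 2 + 4 = 8 bars.
8 (basic form) + 4 (internal expansion) + 3 (introduction) = 15.

15 measures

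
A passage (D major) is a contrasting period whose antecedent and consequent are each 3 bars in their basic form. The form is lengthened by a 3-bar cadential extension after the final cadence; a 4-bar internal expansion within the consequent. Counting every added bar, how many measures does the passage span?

13 measures

Basic contrasting period: 3 + 3 = 6 bars.
6 (basic form) + 3 (cadential extension) + 4 (internal expansion) = 13.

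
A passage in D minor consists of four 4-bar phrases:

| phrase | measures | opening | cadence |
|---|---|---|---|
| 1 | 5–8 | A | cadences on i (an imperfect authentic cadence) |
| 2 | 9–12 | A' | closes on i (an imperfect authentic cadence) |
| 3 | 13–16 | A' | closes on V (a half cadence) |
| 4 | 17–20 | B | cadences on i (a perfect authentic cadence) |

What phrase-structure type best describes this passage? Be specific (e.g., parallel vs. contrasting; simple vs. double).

parallel double period

Four phrases in two halves: the first half (measures 5–12) ends with an imperfect authentic cadence, the second (mm. 13–20) with a perfect authentic cadence — a large antecedent–consequent pair, i.e. a double period.
Phrase 3 begins with the same material as phrase 1, making it parallel.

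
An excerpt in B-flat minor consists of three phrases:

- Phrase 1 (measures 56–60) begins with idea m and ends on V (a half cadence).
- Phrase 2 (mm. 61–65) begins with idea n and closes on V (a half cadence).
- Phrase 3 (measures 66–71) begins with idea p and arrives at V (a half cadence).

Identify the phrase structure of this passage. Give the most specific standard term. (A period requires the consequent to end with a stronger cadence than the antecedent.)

The final phrase closes with a half cadence, which is not stronger than the preceding half cadence; the 3 phrases lack an overall antecedent–consequent design and so form a phrase group.

phrase group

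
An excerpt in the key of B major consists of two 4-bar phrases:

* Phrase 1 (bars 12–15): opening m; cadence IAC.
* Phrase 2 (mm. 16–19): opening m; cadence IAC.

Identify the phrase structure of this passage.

repeated phrase

Both phrases have the same opening (m) and the same cadence (imperfect authentic cadence): the second is a restatement, not a consequent, so this is a repeated phrase rather than a period.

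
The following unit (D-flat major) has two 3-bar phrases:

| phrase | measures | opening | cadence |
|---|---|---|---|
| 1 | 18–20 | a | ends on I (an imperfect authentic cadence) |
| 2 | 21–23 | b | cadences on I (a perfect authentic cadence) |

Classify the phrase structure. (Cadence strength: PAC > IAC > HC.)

Phrase 1 ends with an imperfect authentic cadence (weaker) and phrase 2 with a perfect authentic cadence (stronger): antecedent + consequent = a period.
The two phrases open with different material (a / b), so the period is contrasting.

contrasting period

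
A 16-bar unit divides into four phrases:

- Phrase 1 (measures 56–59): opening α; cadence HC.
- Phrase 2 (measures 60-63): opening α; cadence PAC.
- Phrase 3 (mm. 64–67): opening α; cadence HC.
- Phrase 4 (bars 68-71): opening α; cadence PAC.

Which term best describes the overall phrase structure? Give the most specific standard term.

repeated period

The cadence pattern HC–PAC–HC–PAC is weak–strong twice, and phrases 3–4 restate phrases 1–2: a period heard twice, not a double period (which would end weakly at phrase 2).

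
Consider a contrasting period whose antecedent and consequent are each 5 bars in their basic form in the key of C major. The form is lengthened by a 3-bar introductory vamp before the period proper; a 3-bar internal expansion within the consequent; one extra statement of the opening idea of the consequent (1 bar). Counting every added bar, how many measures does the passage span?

17 measures

Basic contrasting period: 5 + 5 = 10 bars.
10 (basic form) + 3 (introduction) + 3 (internal expansion) + 1 (extra statement) = 17.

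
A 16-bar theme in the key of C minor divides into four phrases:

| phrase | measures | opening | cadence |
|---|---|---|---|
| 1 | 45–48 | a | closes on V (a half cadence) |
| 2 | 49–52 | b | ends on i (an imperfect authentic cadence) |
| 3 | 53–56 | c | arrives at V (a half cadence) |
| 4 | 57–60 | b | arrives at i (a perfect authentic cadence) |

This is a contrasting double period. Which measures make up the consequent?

measures 53–60

In a double period the first pair of phrases (ending imperfect authentic cadence) is the large antecedent and the second pair (ending perfect authentic cadence) is the large consequent; the consequent is measures 53–60.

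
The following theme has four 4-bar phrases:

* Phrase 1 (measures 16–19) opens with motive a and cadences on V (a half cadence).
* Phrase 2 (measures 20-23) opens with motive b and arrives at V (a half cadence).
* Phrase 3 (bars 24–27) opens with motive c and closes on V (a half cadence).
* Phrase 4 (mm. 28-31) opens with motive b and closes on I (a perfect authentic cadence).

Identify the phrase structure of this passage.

Four phrases in two halves: the first half (measures 16-23) ends with a half cadence, the second (mm. 24–31) with a perfect authentic cadence — a large antecedent–consequent pair, i.e. a double period.
Phrase 3 begins with different material from phrase 1, making it contrasting.

contrasting double period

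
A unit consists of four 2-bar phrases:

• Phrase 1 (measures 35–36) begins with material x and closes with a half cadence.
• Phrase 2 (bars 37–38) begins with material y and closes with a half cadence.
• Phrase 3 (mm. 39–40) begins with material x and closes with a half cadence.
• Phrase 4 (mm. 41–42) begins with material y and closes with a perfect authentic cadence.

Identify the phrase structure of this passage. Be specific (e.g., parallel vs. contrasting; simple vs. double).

parallel double period

Four phrases in two halves: the first half (bars 35–38) ends with a half cadence, the second (bars 39-42) with a perfect authentic cadence — a large antecedent–consequent pair, i.e. a double period.
Phrase 3 begins with the same material as phrase 1, making it parallel.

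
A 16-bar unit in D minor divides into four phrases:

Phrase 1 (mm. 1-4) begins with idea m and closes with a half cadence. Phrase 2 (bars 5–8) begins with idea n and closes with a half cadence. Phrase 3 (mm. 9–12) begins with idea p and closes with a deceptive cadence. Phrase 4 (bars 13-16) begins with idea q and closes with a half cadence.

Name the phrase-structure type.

Phrase 4 ends with a half cadence, no stronger than phrase 2's half cadence, so the four phrases do not form a double period; nor do phrases 3–4 duplicate 1–2, so it is not a repeated period. With no phrase reaching a conclusive cadence, the passage is a phrase group.

phrase group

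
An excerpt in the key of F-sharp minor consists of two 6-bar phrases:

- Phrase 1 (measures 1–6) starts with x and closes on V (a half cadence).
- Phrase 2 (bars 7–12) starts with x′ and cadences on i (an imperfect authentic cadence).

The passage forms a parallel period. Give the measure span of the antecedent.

measures 1–6

The phrase ending with the weaker cadence (half cadence) is the antecedent; the one ending more conclusively (imperfect authentic cadence) is the consequent. The antecedent is measures 1–6.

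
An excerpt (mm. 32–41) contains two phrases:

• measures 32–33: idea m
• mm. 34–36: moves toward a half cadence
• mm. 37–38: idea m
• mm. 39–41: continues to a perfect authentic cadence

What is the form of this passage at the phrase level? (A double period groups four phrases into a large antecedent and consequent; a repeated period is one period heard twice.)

parallel period

Phrase 1 ends with a half cadence (weaker) and phrase 2 with a perfect authentic cadence (stronger): antecedent + consequent = a period.
The two phrases open with the same material (m / m), so the period is parallel.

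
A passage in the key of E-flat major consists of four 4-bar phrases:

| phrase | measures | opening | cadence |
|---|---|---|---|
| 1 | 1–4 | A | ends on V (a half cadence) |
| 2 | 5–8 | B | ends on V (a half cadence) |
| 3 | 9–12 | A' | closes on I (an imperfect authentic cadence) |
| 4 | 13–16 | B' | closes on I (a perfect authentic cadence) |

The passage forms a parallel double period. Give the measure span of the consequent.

In a double period the first pair of phrases (ending half cadence) is the large antecedent and the second pair (ending perfect authentic cadence) is the large consequent; the consequent is measures 9–16.

measures 9–16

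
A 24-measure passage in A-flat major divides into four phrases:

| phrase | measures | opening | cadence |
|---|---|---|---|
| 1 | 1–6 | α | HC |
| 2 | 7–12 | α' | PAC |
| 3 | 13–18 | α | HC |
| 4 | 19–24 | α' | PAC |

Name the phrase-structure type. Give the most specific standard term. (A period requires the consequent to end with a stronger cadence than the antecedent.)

The cadence pattern HC–PAC–HC–PAC is weak–strong twice, and phrases 3–4 restate phrases 1–2: a period heard twice, not a double period (which would end weakly at phrase 2).

repeated period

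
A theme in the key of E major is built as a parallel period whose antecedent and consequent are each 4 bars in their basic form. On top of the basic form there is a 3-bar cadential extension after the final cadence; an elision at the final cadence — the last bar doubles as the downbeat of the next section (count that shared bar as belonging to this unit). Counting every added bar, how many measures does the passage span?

11 measures

Basic parallel period: 4 + 4 = 8 bars.
8 (basic form) + 3 (cadential extension) = 11.
The elision shares a bar with the next section but does not change this unit's count.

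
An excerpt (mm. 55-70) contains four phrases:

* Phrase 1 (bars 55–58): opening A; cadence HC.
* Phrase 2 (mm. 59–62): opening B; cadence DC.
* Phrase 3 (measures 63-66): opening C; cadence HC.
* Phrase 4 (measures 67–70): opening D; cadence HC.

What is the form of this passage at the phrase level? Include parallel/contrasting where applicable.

phrase group

Phrase 4 ends with a half cadence, no stronger than phrase 2's deceptive cadence, so the four phrases do not form a double period; nor do phrases 3–4 duplicate 1–2, so it is not a repeated period. With no phrase reaching a conclusive cadence, the passage is a phrase group.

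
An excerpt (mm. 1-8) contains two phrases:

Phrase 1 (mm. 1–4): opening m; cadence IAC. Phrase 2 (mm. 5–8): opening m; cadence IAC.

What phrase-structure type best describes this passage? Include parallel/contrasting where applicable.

repeated phrase

Both phrases have the same opening (m) and the same cadence (imperfect authentic cadence): the second is a restatement, not a consequent, so this is a repeated phrase rather than a period.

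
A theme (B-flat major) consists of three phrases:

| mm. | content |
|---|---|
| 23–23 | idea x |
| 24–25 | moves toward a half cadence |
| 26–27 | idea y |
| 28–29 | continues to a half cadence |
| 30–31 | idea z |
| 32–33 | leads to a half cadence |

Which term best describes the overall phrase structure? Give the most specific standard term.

The final phrase closes with a half cadence, which is not stronger than the preceding half cadence; the 3 phrases lack an overall antecedent–consequent design and so form a phrase group.

phrase group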